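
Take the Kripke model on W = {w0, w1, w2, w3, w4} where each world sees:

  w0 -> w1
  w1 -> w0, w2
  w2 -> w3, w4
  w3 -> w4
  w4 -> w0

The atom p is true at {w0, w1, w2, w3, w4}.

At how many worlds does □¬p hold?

0

w0: successors {w1}; ¬p there: w1:F. ✗
w1: successors {w0, w2}; ¬p there: w0:F, w2:F. ✗
w2: successors {w3, w4}; ¬p there: w3:F, w4:F. ✗
w3: successors {w4}; ¬p there: w4:F. ✗
w4: successors {w0}; ¬p there: w0:F. ✗
Satisfying worlds: ∅.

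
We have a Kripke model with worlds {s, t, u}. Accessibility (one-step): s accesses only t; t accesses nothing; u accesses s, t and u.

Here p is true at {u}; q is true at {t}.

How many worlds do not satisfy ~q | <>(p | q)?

1

s: ~q is T, <>(p | q) is T. ✓
t: ~q is F, <>(p | q) is F. ✗
u: ~q is T, <>(p | q) is T. ✓
Satisfying worlds: {s, u}.
So ~q | <>(p | q) fails at the other 1 world.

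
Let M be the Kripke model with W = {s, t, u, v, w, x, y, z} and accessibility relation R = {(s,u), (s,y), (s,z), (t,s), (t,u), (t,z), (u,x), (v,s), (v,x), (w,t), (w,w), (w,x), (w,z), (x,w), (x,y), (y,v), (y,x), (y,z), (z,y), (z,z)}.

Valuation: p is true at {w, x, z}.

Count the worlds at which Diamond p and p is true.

s: Diamond p is T, p is F. ✗
t: Diamond p is T, p is F. ✗
u: Diamond p is T, p is F. ✗
v: Diamond p is T, p is F. ✗
w: Diamond p is T, p is T. ✓
x: Diamond p is T, p is T. ✓
y: Diamond p is T, p is F. ✗
z: Diamond p is T, p is T. ✓
Satisfying worlds: {w, x, z}.

3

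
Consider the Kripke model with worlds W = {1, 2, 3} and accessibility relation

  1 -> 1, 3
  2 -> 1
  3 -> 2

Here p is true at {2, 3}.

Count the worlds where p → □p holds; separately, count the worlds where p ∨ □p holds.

For p → □p:
1: p is F, □p is F. ✓
2: p is T, □p is F. ✗
3: p is T, □p is T. ✓
— 2 worlds.
For p ∨ □p:
1: p is F, □p is F. ✗
2: p is T, □p is F. ✓
3: p is T, □p is T. ✓
— 2 worlds.

2 and 2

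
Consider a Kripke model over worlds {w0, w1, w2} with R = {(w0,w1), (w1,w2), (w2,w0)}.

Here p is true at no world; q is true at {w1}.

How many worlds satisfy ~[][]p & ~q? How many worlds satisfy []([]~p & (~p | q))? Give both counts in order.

For ~[][]p & ~q:
w0: ~[][]p is T, ~q is T. ✓
w1: ~[][]p is T, ~q is F. ✗
w2: ~[][]p is T, ~q is T. ✓
— 2 worlds.
For []([]~p & (~p | q)):
w0: successors {w1}; []~p & (~p | q) there: w1:T. ✓
w1: successors {w2}; []~p & (~p | q) there: w2:T. ✓
w2: successors {w0}; []~p & (~p | q) there: w0:T. ✓
— 3 worlds.

2 and 3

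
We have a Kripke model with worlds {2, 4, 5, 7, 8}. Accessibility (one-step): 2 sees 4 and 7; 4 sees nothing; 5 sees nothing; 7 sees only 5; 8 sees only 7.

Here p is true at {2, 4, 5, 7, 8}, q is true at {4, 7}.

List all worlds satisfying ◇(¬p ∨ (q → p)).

{2, 7, 8}

2: successors {4, 7}; ¬p ∨ (q → p) there: 4:T, 7:T. ✓
4: no successors, so ◇(¬p ∨ (q → p)) fails. ✗
5: no successors, so ◇(¬p ∨ (q → p)) fails. ✗
7: successors {5}; ¬p ∨ (q → p) there: 5:T. ✓
8: successors {7}; ¬p ∨ (q → p) there: 7:T. ✓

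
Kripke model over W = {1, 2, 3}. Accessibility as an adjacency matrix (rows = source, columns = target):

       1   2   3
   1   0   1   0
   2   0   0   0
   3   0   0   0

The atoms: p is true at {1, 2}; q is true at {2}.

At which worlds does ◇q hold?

{1}

1: successors {2}; q there: 2:T. ✓
2: no successors, so ◇q fails. ✗
3: no successors, so ◇q fails. ✗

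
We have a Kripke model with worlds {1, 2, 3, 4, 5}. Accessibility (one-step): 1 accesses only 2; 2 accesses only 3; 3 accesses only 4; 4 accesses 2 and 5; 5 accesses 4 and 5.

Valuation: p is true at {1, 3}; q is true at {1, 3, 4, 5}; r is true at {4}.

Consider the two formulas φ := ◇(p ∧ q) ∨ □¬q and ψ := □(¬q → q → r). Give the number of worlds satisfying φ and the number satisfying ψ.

For ◇(p ∧ q) ∨ □¬q:
1: ◇(p ∧ q) is F, □¬q is T. ✓
2: ◇(p ∧ q) is T, □¬q is F. ✓
3: ◇(p ∧ q) is F, □¬q is F. ✗
4: ◇(p ∧ q) is F, □¬q is F. ✗
5: ◇(p ∧ q) is F, □¬q is F. ✗
— 2 worlds.
For □(¬q → q → r):
1: successors {2}; ¬q → q → r there: 2:T. ✓
2: successors {3}; ¬q → q → r there: 3:T. ✓
3: successors {4}; ¬q → q → r there: 4:T. ✓
4: successors {2, 5}; ¬q → q → r there: 2:T, 5:T. ✓
5: successors {4, 5}; ¬q → q → r there: 4:T, 5:T. ✓
— 5 worlds.

2 and 5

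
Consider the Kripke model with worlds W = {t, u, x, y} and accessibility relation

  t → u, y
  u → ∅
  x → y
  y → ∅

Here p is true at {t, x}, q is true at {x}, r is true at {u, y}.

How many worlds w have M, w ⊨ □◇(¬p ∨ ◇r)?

2

t: successors {u, y}; ◇(¬p ∨ ◇r) there: u:F, y:F. ✗
u: no successors, so □◇(¬p ∨ ◇r) holds vacuously. ✓
x: successors {y}; ◇(¬p ∨ ◇r) there: y:F. ✗
y: no successors, so □◇(¬p ∨ ◇r) holds vacuously. ✓
Satisfying worlds: {u, y}.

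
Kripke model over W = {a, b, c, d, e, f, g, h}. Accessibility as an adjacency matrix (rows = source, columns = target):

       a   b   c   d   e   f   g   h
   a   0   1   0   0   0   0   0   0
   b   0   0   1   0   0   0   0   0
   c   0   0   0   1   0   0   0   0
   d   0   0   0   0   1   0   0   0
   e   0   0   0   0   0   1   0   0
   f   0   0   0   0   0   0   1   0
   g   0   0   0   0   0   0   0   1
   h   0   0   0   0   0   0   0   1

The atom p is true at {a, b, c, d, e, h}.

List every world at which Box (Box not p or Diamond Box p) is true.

a: successors {b}; Box not p or Diamond Box p there: b:T. ✓
b: successors {c}; Box not p or Diamond Box p there: c:T. ✓
c: successors {d}; Box not p or Diamond Box p there: d:F. ✗
d: successors {e}; Box not p or Diamond Box p there: e:T. ✓
e: successors {f}; Box not p or Diamond Box p there: f:T. ✓
f: successors {g}; Box not p or Diamond Box p there: g:T. ✓
g: successors {h}; Box not p or Diamond Box p there: h:T. ✓
h: successors {h}; Box not p or Diamond Box p there: h:T. ✓

{a, b, d, e, f, g, h}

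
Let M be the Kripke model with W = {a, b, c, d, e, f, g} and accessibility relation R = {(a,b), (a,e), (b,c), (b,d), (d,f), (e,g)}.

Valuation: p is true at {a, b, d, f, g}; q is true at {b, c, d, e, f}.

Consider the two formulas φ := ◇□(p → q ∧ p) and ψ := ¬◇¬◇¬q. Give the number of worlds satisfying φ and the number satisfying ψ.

For ◇□(p → q ∧ p):
a: successors {b, e}; □(p → q ∧ p) there: b:T, e:F. ✓
b: successors {c, d}; □(p → q ∧ p) there: c:T, d:T. ✓
c: no successors, so ◇□(p → q ∧ p) fails. ✗
d: successors {f}; □(p → q ∧ p) there: f:T. ✓
e: successors {g}; □(p → q ∧ p) there: g:T. ✓
f: no successors, so ◇□(p → q ∧ p) fails. ✗
g: no successors, so ◇□(p → q ∧ p) fails. ✗
— 4 worlds.
For ¬◇¬◇¬q:
a: ◇¬◇¬q is T. ✗
b: ◇¬◇¬q is T. ✗
c: ◇¬◇¬q is F. ✓
d: ◇¬◇¬q is T. ✗
e: ◇¬◇¬q is T. ✗
f: ◇¬◇¬q is F. ✓
g: ◇¬◇¬q is F. ✓
— 3 worlds.

4 and 3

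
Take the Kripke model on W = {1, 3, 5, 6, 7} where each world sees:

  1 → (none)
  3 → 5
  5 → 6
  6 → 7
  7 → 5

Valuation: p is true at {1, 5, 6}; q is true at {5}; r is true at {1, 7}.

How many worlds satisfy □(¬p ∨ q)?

4

1: no successors, so □(¬p ∨ q) holds vacuously. ✓
3: successors {5}; ¬p ∨ q there: 5:T. ✓
5: successors {6}; ¬p ∨ q there: 6:F. ✗
6: successors {7}; ¬p ∨ q there: 7:T. ✓
7: successors {5}; ¬p ∨ q there: 5:T. ✓
Satisfying worlds: {1, 3, 6, 7}.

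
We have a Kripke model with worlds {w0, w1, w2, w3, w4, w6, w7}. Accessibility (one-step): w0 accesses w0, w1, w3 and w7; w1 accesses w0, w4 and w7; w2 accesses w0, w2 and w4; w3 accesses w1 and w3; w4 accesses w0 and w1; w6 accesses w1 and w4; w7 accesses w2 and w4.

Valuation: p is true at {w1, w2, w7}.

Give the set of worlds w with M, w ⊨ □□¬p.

w0: successors {w0, w1, w3, w7}; □¬p there: w0:F, w1:F, w3:F, w7:F. ✗
w1: successors {w0, w4, w7}; □¬p there: w0:F, w4:F, w7:F. ✗
w2: successors {w0, w2, w4}; □¬p there: w0:F, w2:F, w4:F. ✗
w3: successors {w1, w3}; □¬p there: w1:F, w3:F. ✗
w4: successors {w0, w1}; □¬p there: w0:F, w1:F. ✗
w6: successors {w1, w4}; □¬p there: w1:F, w4:F. ✗
w7: successors {w2, w4}; □¬p there: w2:F, w4:F. ✗

∅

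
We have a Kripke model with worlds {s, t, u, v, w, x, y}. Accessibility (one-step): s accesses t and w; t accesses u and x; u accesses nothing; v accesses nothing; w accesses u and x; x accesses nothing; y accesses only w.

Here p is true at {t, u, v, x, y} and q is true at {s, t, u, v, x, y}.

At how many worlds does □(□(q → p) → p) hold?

5

s: successors {t, w}; □(q → p) → p there: t:T, w:F. ✗
t: successors {u, x}; □(q → p) → p there: u:T, x:T. ✓
u: no successors, so □(□(q → p) → p) holds vacuously. ✓
v: no successors, so □(□(q → p) → p) holds vacuously. ✓
w: successors {u, x}; □(q → p) → p there: u:T, x:T. ✓
x: no successors, so □(□(q → p) → p) holds vacuously. ✓
y: successors {w}; □(q → p) → p there: w:F. ✗
Satisfying worlds: {t, u, v, w, x}.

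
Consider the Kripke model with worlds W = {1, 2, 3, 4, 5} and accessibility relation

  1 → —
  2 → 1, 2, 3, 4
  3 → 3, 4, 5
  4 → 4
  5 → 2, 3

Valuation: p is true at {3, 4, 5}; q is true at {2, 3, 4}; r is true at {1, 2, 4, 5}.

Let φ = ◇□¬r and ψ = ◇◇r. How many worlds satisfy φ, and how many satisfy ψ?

1 and 4

For ◇□¬r:
1: no successors, so ◇□¬r fails. ✗
2: successors {1, 2, 3, 4}; □¬r there: 1:T, 2:F, 3:F, 4:F. ✓
3: successors {3, 4, 5}; □¬r there: 3:F, 4:F, 5:F. ✗
4: successors {4}; □¬r there: 4:F. ✗
5: successors {2, 3}; □¬r there: 2:F, 3:F. ✗
— 1 world.
For ◇◇r:
1: no successors, so ◇◇r fails. ✗
2: successors {1, 2, 3, 4}; ◇r there: 1:F, 2:T, 3:T, 4:T. ✓
3: successors {3, 4, 5}; ◇r there: 3:T, 4:T, 5:T. ✓
4: successors {4}; ◇r there: 4:T. ✓
5: successors {2, 3}; ◇r there: 2:T, 3:T. ✓
— 4 worlds.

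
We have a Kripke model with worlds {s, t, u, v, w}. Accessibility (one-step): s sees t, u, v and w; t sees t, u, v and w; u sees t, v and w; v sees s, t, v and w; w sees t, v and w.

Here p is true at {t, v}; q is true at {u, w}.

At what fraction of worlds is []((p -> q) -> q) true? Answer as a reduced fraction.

4/5

s: successors {t, u, v, w}; (p -> q) -> q there: t:T, u:T, v:T, w:T. ✓
t: successors {t, u, v, w}; (p -> q) -> q there: t:T, u:T, v:T, w:T. ✓
u: successors {t, v, w}; (p -> q) -> q there: t:T, v:T, w:T. ✓
v: successors {s, t, v, w}; (p -> q) -> q there: s:F, t:T, v:T, w:T. ✗
w: successors {t, v, w}; (p -> q) -> q there: t:T, v:T, w:T. ✓
That's 4 of 5 worlds, so 4/5.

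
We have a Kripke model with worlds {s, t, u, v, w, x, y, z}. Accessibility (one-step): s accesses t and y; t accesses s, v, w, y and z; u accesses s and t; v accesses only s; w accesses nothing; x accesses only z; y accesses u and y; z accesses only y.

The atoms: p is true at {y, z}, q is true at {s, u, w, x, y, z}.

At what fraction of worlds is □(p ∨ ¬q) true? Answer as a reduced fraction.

1/2

s: successors {t, y}; p ∨ ¬q there: t:T, y:T. ✓
t: successors {s, v, w, y, z}; p ∨ ¬q there: s:F, v:T, w:F, y:T, z:T. ✗
u: successors {s, t}; p ∨ ¬q there: s:F, t:T. ✗
v: successors {s}; p ∨ ¬q there: s:F. ✗
w: no successors, so □(p ∨ ¬q) holds vacuously. ✓
x: successors {z}; p ∨ ¬q there: z:T. ✓
y: successors {u, y}; p ∨ ¬q there: u:F, y:T. ✗
z: successors {y}; p ∨ ¬q there: y:T. ✓
That's 4 of 8 worlds, so 4/8 = 1/2.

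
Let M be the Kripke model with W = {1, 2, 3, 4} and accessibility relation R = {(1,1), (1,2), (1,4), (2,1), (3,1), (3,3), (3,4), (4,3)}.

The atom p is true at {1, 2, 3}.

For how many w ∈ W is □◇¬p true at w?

1: successors {1, 2, 4}; ◇¬p there: 1:T, 2:F, 4:F. ✗
2: successors {1}; ◇¬p there: 1:T. ✓
3: successors {1, 3, 4}; ◇¬p there: 1:T, 3:T, 4:F. ✗
4: successors {3}; ◇¬p there: 3:T. ✓
Satisfying worlds: {2, 4}.

2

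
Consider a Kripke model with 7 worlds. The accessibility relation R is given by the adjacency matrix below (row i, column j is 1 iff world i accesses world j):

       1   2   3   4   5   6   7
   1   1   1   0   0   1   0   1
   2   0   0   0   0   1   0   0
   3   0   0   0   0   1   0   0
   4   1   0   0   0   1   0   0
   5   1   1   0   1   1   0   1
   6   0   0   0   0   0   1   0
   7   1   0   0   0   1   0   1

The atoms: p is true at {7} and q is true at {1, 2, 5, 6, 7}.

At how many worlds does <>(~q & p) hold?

0

1: successors {1, 2, 5, 7}; ~q & p there: 1:F, 2:F, 5:F, 7:F. ✗
2: successors {5}; ~q & p there: 5:F. ✗
3: successors {5}; ~q & p there: 5:F. ✗
4: successors {1, 5}; ~q & p there: 1:F, 5:F. ✗
5: successors {1, 2, 4, 5, 7}; ~q & p there: 1:F, 2:F, 4:F, 5:F, 7:F. ✗
6: successors {6}; ~q & p there: 6:F. ✗
7: successors {1, 5, 7}; ~q & p there: 1:F, 5:F, 7:F. ✗
Satisfying worlds: ∅.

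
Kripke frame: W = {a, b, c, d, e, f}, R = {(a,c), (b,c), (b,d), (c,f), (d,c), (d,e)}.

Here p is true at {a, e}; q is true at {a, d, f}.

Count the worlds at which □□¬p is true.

5

a: successors {c}; □¬p there: c:T. ✓
b: successors {c, d}; □¬p there: c:T, d:F. ✗
c: successors {f}; □¬p there: f:T. ✓
d: successors {c, e}; □¬p there: c:T, e:T. ✓
e: no successors, so □□¬p holds vacuously. ✓
f: no successors, so □□¬p holds vacuously. ✓
Satisfying worlds: {a, c, d, e, f}.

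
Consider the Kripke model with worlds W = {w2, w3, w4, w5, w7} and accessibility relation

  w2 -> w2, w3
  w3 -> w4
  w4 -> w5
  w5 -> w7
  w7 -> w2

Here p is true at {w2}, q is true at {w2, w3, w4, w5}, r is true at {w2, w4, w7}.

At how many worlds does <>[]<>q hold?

4

w2: successors {w2, w3}; []<>q there: w2:T, w3:T. ✓
w3: successors {w4}; []<>q there: w4:F. ✗
w4: successors {w5}; []<>q there: w5:T. ✓
w5: successors {w7}; []<>q there: w7:T. ✓
w7: successors {w2}; []<>q there: w2:T. ✓
Satisfying worlds: {w2, w4, w5, w7}.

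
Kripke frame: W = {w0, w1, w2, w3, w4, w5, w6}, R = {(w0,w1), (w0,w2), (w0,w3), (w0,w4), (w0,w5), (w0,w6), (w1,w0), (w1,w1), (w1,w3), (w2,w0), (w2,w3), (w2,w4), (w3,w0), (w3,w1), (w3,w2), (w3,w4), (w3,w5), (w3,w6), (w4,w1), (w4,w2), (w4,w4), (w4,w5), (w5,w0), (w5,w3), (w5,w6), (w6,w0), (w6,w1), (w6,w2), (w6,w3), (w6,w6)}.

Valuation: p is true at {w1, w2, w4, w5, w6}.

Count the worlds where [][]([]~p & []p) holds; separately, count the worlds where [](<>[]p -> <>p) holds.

For [][]([]~p & []p):
w0: successors {w1, w2, w3, w4, w5, w6}; []([]~p & []p) there: w1:F, w2:F, w3:F, w4:F, w5:F, w6:F. ✗
w1: successors {w0, w1, w3}; []([]~p & []p) there: w0:F, w1:F, w3:F. ✗
w2: successors {w0, w3, w4}; []([]~p & []p) there: w0:F, w3:F, w4:F. ✗
w3: successors {w0, w1, w2, w4, w5, w6}; []([]~p & []p) there: w0:F, w1:F, w2:F, w4:F, w5:F, w6:F. ✗
w4: successors {w1, w2, w4, w5}; []([]~p & []p) there: w1:F, w2:F, w4:F, w5:F. ✗
w5: successors {w0, w3, w6}; []([]~p & []p) there: w0:F, w3:F, w6:F. ✗
w6: successors {w0, w1, w2, w3, w6}; []([]~p & []p) there: w0:F, w1:F, w2:F, w3:F, w6:F. ✗
— 0 worlds.
For [](<>[]p -> <>p):
w0: successors {w1, w2, w3, w4, w5, w6}; <>[]p -> <>p there: w1:T, w2:T, w3:T, w4:T, w5:T, w6:T. ✓
w1: successors {w0, w1, w3}; <>[]p -> <>p there: w0:T, w1:T, w3:T. ✓
w2: successors {w0, w3, w4}; <>[]p -> <>p there: w0:T, w3:T, w4:T. ✓
w3: successors {w0, w1, w2, w4, w5, w6}; <>[]p -> <>p there: w0:T, w1:T, w2:T, w4:T, w5:T, w6:T. ✓
w4: successors {w1, w2, w4, w5}; <>[]p -> <>p there: w1:T, w2:T, w4:T, w5:T. ✓
w5: successors {w0, w3, w6}; <>[]p -> <>p there: w0:T, w3:T, w6:T. ✓
w6: successors {w0, w1, w2, w3, w6}; <>[]p -> <>p there: w0:T, w1:T, w2:T, w3:T, w6:T. ✓
— 7 worlds.

0 and 7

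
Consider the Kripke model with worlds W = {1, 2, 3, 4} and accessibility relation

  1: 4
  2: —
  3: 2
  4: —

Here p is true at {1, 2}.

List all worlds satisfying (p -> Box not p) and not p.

{3, 4}

1: p -> Box not p is T, not p is F. ✗
2: p -> Box not p is T, not p is F. ✗
3: p -> Box not p is T, not p is T. ✓
4: p -> Box not p is T, not p is T. ✓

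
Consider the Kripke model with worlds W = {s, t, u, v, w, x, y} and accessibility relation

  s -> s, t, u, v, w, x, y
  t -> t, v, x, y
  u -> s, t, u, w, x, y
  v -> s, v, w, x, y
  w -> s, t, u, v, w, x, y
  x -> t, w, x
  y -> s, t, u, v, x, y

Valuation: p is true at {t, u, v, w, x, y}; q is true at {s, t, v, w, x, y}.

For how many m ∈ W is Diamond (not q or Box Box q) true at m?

4

s: successors {s, t, u, v, w, x, y}; not q or Box Box q there: s:F, t:F, u:T, v:F, w:F, x:F, y:F. ✓
t: successors {t, v, x, y}; not q or Box Box q there: t:F, v:F, x:F, y:F. ✗
u: successors {s, t, u, w, x, y}; not q or Box Box q there: s:F, t:F, u:T, w:F, x:F, y:F. ✓
v: successors {s, v, w, x, y}; not q or Box Box q there: s:F, v:F, w:F, x:F, y:F. ✗
w: successors {s, t, u, v, w, x, y}; not q or Box Box q there: s:F, t:F, u:T, v:F, w:F, x:F, y:F. ✓
x: successors {t, w, x}; not q or Box Box q there: t:F, w:F, x:F. ✗
y: successors {s, t, u, v, x, y}; not q or Box Box q there: s:F, t:F, u:T, v:F, x:F, y:F. ✓
Satisfying worlds: {s, u, w, y}.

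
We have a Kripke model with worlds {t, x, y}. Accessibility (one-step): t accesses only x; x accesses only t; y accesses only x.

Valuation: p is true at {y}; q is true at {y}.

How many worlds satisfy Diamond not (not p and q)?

t: successors {x}; not (not p and q) there: x:T. ✓
x: successors {t}; not (not p and q) there: t:T. ✓
y: successors {x}; not (not p and q) there: x:T. ✓
Satisfying worlds: {t, x, y}.

3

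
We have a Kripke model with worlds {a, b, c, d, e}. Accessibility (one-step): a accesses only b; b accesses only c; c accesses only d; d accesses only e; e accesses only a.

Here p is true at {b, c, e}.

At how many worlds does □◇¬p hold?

2

a: successors {b}; ◇¬p there: b:F. ✗
b: successors {c}; ◇¬p there: c:T. ✓
c: successors {d}; ◇¬p there: d:F. ✗
d: successors {e}; ◇¬p there: e:T. ✓
e: successors {a}; ◇¬p there: a:F. ✗
Satisfying worlds: {b, d}.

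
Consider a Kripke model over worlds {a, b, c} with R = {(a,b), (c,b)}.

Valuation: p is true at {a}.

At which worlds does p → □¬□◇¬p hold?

a: p is T, □¬□◇¬p is F. ✗
b: p is F, □¬□◇¬p is T. ✓
c: p is F, □¬□◇¬p is F. ✓

{b, c}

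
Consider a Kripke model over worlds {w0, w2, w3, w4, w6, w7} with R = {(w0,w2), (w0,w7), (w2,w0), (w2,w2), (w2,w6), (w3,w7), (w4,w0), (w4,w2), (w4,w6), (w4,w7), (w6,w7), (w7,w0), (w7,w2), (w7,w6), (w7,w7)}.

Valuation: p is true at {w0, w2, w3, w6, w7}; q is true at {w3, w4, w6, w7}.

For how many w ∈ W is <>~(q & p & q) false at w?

w0: successors {w2, w7}; ~(q & p & q) there: w2:T, w7:F. ✓
w2: successors {w0, w2, w6}; ~(q & p & q) there: w0:T, w2:T, w6:F. ✓
w3: successors {w7}; ~(q & p & q) there: w7:F. ✗
w4: successors {w0, w2, w6, w7}; ~(q & p & q) there: w0:T, w2:T, w6:F, w7:F. ✓
w6: successors {w7}; ~(q & p & q) there: w7:F. ✗
w7: successors {w0, w2, w6, w7}; ~(q & p & q) there: w0:T, w2:T, w6:F, w7:F. ✓
Satisfying worlds: {w0, w2, w4, w7}.
So <>~(q & p & q) fails at the other 2 worlds.

2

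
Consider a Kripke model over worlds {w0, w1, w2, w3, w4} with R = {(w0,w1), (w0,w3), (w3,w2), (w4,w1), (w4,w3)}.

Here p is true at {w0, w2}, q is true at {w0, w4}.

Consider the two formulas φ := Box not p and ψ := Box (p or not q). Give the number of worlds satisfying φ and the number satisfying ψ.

4 and 5

For Box not p:
w0: successors {w1, w3}; not p there: w1:T, w3:T. ✓
w1: no successors, so Box not p holds vacuously. ✓
w2: no successors, so Box not p holds vacuously. ✓
w3: successors {w2}; not p there: w2:F. ✗
w4: successors {w1, w3}; not p there: w1:T, w3:T. ✓
— 4 worlds.
For Box (p or not q):
w0: successors {w1, w3}; p or not q there: w1:T, w3:T. ✓
w1: no successors, so Box (p or not q) holds vacuously. ✓
w2: no successors, so Box (p or not q) holds vacuously. ✓
w3: successors {w2}; p or not q there: w2:T. ✓
w4: successors {w1, w3}; p or not q there: w1:T, w3:T. ✓
— 5 worlds.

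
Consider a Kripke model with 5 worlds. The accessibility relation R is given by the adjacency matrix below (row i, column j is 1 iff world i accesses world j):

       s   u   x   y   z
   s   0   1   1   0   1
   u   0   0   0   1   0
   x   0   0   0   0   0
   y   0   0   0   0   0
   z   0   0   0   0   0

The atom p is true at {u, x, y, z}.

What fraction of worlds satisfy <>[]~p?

s: successors {u, x, z}; []~p there: u:F, x:T, z:T. ✓
u: successors {y}; []~p there: y:T. ✓
x: no successors, so <>[]~p fails. ✗
y: no successors, so <>[]~p fails. ✗
z: no successors, so <>[]~p fails. ✗
That's 2 of 5 worlds, so 2/5.

2/5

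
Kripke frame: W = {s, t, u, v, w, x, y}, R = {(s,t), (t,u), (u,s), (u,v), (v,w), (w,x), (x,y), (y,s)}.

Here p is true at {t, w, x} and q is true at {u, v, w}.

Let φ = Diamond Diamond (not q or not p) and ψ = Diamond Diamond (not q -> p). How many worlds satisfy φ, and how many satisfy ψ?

For Diamond Diamond (not q or not p):
s: successors {t}; Diamond (not q or not p) there: t:T. ✓
t: successors {u}; Diamond (not q or not p) there: u:T. ✓
u: successors {s, v}; Diamond (not q or not p) there: s:T, v:F. ✓
v: successors {w}; Diamond (not q or not p) there: w:T. ✓
w: successors {x}; Diamond (not q or not p) there: x:T. ✓
x: successors {y}; Diamond (not q or not p) there: y:T. ✓
y: successors {s}; Diamond (not q or not p) there: s:T. ✓
— 7 worlds.
For Diamond Diamond (not q -> p):
s: successors {t}; Diamond (not q -> p) there: t:T. ✓
t: successors {u}; Diamond (not q -> p) there: u:T. ✓
u: successors {s, v}; Diamond (not q -> p) there: s:T, v:T. ✓
v: successors {w}; Diamond (not q -> p) there: w:T. ✓
w: successors {x}; Diamond (not q -> p) there: x:F. ✗
x: successors {y}; Diamond (not q -> p) there: y:F. ✗
y: successors {s}; Diamond (not q -> p) there: s:T. ✓
— 5 worlds.

7 and 5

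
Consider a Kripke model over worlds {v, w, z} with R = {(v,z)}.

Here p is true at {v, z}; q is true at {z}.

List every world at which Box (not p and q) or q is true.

v: Box (not p and q) is F, q is F. ✗
w: Box (not p and q) is T, q is F. ✓
z: Box (not p and q) is T, q is T. ✓

{w, z}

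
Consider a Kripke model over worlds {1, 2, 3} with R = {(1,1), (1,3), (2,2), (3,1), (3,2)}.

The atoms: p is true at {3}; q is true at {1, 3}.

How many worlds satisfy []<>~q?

1

1: successors {1, 3}; <>~q there: 1:F, 3:T. ✗
2: successors {2}; <>~q there: 2:T. ✓
3: successors {1, 2}; <>~q there: 1:F, 2:T. ✗
Satisfying worlds: {2}.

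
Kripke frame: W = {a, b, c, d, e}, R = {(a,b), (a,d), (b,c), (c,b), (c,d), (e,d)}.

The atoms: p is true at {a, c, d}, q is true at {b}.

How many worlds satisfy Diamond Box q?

a: successors {b, d}; Box q there: b:F, d:T. ✓
b: successors {c}; Box q there: c:F. ✗
c: successors {b, d}; Box q there: b:F, d:T. ✓
d: no successors, so Diamond Box q fails. ✗
e: successors {d}; Box q there: d:T. ✓
Satisfying worlds: {a, c, e}.

3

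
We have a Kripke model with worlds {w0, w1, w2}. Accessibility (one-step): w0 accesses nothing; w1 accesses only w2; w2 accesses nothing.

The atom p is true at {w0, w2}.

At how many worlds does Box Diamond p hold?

2

w0: no successors, so Box Diamond p holds vacuously. ✓
w1: successors {w2}; Diamond p there: w2:F. ✗
w2: no successors, so Box Diamond p holds vacuously. ✓
Satisfying worlds: {w0, w2}.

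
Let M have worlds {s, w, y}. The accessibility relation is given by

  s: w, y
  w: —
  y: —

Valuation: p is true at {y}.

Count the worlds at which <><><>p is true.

s: successors {w, y}; <><>p there: w:F, y:F. ✗
w: no successors, so <><><>p fails. ✗
y: no successors, so <><><>p fails. ✗
Satisfying worlds: ∅.

0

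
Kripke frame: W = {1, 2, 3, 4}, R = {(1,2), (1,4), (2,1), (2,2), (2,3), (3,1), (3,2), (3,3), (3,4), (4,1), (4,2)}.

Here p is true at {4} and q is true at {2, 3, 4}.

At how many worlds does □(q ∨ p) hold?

1: successors {2, 4}; q ∨ p there: 2:T, 4:T. ✓
2: successors {1, 2, 3}; q ∨ p there: 1:F, 2:T, 3:T. ✗
3: successors {1, 2, 3, 4}; q ∨ p there: 1:F, 2:T, 3:T, 4:T. ✗
4: successors {1, 2}; q ∨ p there: 1:F, 2:T. ✗
Satisfying worlds: {1}.

1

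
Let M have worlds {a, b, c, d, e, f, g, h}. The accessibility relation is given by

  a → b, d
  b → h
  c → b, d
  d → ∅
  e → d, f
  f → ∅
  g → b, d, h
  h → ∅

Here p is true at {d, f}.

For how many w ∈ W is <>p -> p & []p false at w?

4

a: <>p is T, p & []p is F. ✗
b: <>p is F, p & []p is F. ✓
c: <>p is T, p & []p is F. ✗
d: <>p is F, p & []p is T. ✓
e: <>p is T, p & []p is F. ✗
f: <>p is F, p & []p is T. ✓
g: <>p is T, p & []p is F. ✗
h: <>p is F, p & []p is F. ✓
Satisfying worlds: {b, d, f, h}.
So <>p -> p & []p fails at the other 4 worlds.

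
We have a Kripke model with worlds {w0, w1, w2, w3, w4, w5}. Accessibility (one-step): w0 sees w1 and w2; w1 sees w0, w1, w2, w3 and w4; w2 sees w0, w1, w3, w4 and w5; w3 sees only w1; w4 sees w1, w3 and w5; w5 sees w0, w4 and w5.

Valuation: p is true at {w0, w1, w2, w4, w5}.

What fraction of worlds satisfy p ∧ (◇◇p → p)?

w0: p is T, ◇◇p → p is T. ✓
w1: p is T, ◇◇p → p is T. ✓
w2: p is T, ◇◇p → p is T. ✓
w3: p is F, ◇◇p → p is F. ✗
w4: p is T, ◇◇p → p is T. ✓
w5: p is T, ◇◇p → p is T. ✓
That's 5 of 6 worlds, so 5/6.

5/6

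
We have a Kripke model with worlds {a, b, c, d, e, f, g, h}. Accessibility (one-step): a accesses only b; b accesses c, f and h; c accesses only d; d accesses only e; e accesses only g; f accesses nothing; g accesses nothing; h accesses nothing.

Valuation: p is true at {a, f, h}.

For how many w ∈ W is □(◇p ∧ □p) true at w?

3

a: successors {b}; ◇p ∧ □p there: b:F. ✗
b: successors {c, f, h}; ◇p ∧ □p there: c:F, f:F, h:F. ✗
c: successors {d}; ◇p ∧ □p there: d:F. ✗
d: successors {e}; ◇p ∧ □p there: e:F. ✗
e: successors {g}; ◇p ∧ □p there: g:F. ✗
f: no successors, so □(◇p ∧ □p) holds vacuously. ✓
g: no successors, so □(◇p ∧ □p) holds vacuously. ✓
h: no successors, so □(◇p ∧ □p) holds vacuously. ✓
Satisfying worlds: {f, g, h}.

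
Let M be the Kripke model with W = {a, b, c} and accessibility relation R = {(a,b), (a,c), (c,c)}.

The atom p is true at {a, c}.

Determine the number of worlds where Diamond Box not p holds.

1

a: successors {b, c}; Box not p there: b:T, c:F. ✓
b: no successors, so Diamond Box not p fails. ✗
c: successors {c}; Box not p there: c:F. ✗
Satisfying worlds: {a}.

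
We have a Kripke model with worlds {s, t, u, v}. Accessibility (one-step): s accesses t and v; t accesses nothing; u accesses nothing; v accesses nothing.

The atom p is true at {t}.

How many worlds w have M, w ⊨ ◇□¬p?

1

s: successors {t, v}; □¬p there: t:T, v:T. ✓
t: no successors, so ◇□¬p fails. ✗
u: no successors, so ◇□¬p fails. ✗
v: no successors, so ◇□¬p fails. ✗
Satisfying worlds: {s}.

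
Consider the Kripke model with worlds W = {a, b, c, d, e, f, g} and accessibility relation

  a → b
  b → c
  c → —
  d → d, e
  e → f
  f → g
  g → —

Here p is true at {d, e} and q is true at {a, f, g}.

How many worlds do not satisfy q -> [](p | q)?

a: q is T, [](p | q) is F. ✗
b: q is F, [](p | q) is F. ✓
c: q is F, [](p | q) is T. ✓
d: q is F, [](p | q) is T. ✓
e: q is F, [](p | q) is T. ✓
f: q is T, [](p | q) is T. ✓
g: q is T, [](p | q) is T. ✓
Satisfying worlds: {b, c, d, e, f, g}.
So q -> [](p | q) fails at the other 1 world.

1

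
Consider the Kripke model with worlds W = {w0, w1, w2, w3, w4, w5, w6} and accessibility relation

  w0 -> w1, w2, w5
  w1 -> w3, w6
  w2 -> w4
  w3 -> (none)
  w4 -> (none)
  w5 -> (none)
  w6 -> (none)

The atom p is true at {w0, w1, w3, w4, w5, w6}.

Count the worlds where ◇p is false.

w0: successors {w1, w2, w5}; p there: w1:T, w2:F, w5:T. ✓
w1: successors {w3, w6}; p there: w3:T, w6:T. ✓
w2: successors {w4}; p there: w4:T. ✓
w3: no successors, so ◇p fails. ✗
w4: no successors, so ◇p fails. ✗
w5: no successors, so ◇p fails. ✗
w6: no successors, so ◇p fails. ✗
Satisfying worlds: {w0, w1, w2}.
So ◇p fails at the other 4 worlds.

4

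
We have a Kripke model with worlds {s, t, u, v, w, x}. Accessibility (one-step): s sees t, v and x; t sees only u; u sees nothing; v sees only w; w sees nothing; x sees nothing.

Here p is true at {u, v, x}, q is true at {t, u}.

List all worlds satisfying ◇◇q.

{s}

s: successors {t, v, x}; ◇q there: t:T, v:F, x:F. ✓
t: successors {u}; ◇q there: u:F. ✗
u: no successors, so ◇◇q fails. ✗
v: successors {w}; ◇q there: w:F. ✗
w: no successors, so ◇◇q fails. ✗
x: no successors, so ◇◇q fails. ✗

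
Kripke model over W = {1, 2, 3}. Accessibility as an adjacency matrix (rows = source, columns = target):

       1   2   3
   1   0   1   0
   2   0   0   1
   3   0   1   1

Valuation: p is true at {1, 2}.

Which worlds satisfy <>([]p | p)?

{1, 3}

1: successors {2}; []p | p there: 2:T. ✓
2: successors {3}; []p | p there: 3:F. ✗
3: successors {2, 3}; []p | p there: 2:T, 3:F. ✓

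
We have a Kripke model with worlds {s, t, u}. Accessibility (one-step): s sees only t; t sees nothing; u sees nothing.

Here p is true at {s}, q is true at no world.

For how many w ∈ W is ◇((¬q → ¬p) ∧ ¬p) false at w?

2

s: successors {t}; (¬q → ¬p) ∧ ¬p there: t:T. ✓
t: no successors, so ◇((¬q → ¬p) ∧ ¬p) fails. ✗
u: no successors, so ◇((¬q → ¬p) ∧ ¬p) fails. ✗
Satisfying worlds: {s}.
So ◇((¬q → ¬p) ∧ ¬p) fails at the other 2 worlds.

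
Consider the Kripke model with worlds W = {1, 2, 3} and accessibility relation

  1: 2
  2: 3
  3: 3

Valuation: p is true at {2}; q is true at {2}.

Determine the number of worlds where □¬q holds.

1: successors {2}; ¬q there: 2:F. ✗
2: successors {3}; ¬q there: 3:T. ✓
3: successors {3}; ¬q there: 3:T. ✓
Satisfying worlds: {2, 3}.

2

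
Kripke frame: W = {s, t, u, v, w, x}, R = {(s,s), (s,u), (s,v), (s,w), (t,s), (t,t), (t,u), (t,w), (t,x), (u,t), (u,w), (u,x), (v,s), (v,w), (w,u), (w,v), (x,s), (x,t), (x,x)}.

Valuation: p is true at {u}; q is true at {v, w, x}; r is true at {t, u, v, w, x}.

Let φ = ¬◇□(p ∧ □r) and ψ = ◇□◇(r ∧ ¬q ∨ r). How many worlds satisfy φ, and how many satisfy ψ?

For ¬◇□(p ∧ □r):
s: ◇□(p ∧ □r) is F. ✓
t: ◇□(p ∧ □r) is F. ✓
u: ◇□(p ∧ □r) is F. ✓
v: ◇□(p ∧ □r) is F. ✓
w: ◇□(p ∧ □r) is F. ✓
x: ◇□(p ∧ □r) is F. ✓
— 6 worlds.
For ◇□◇(r ∧ ¬q ∨ r):
s: successors {s, u, v, w}; □◇(r ∧ ¬q ∨ r) there: s:T, u:T, v:T, w:T. ✓
t: successors {s, t, u, w, x}; □◇(r ∧ ¬q ∨ r) there: s:T, t:T, u:T, w:T, x:T. ✓
u: successors {t, w, x}; □◇(r ∧ ¬q ∨ r) there: t:T, w:T, x:T. ✓
v: successors {s, w}; □◇(r ∧ ¬q ∨ r) there: s:T, w:T. ✓
w: successors {u, v}; □◇(r ∧ ¬q ∨ r) there: u:T, v:T. ✓
x: successors {s, t, x}; □◇(r ∧ ¬q ∨ r) there: s:T, t:T, x:T. ✓
— 6 worlds.

6 and 6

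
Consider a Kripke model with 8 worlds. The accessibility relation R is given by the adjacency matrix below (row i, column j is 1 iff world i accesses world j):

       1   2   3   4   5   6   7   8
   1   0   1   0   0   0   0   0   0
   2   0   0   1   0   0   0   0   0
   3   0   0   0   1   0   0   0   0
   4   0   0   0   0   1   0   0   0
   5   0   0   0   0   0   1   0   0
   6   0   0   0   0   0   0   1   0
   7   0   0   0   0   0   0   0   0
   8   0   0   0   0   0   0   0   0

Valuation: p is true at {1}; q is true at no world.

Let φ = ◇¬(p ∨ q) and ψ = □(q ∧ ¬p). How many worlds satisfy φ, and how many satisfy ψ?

6 and 2

For ◇¬(p ∨ q):
1: successors {2}; ¬(p ∨ q) there: 2:T. ✓
2: successors {3}; ¬(p ∨ q) there: 3:T. ✓
3: successors {4}; ¬(p ∨ q) there: 4:T. ✓
4: successors {5}; ¬(p ∨ q) there: 5:T. ✓
5: successors {6}; ¬(p ∨ q) there: 6:T. ✓
6: successors {7}; ¬(p ∨ q) there: 7:T. ✓
7: no successors, so ◇¬(p ∨ q) fails. ✗
8: no successors, so ◇¬(p ∨ q) fails. ✗
— 6 worlds.
For □(q ∧ ¬p):
1: successors {2}; q ∧ ¬p there: 2:F. ✗
2: successors {3}; q ∧ ¬p there: 3:F. ✗
3: successors {4}; q ∧ ¬p there: 4:F. ✗
4: successors {5}; q ∧ ¬p there: 5:F. ✗
5: successors {6}; q ∧ ¬p there: 6:F. ✗
6: successors {7}; q ∧ ¬p there: 7:F. ✗
7: no successors, so □(q ∧ ¬p) holds vacuously. ✓
8: no successors, so □(q ∧ ¬p) holds vacuously. ✓
— 2 worlds.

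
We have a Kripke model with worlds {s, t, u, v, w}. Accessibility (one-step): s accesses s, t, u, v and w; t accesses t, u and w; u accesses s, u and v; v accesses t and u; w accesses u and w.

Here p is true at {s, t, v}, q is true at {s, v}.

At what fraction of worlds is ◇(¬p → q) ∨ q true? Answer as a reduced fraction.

4/5

s: ◇(¬p → q) is T, q is T. ✓
t: ◇(¬p → q) is T, q is F. ✓
u: ◇(¬p → q) is T, q is F. ✓
v: ◇(¬p → q) is T, q is T. ✓
w: ◇(¬p → q) is F, q is F. ✗
That's 4 of 5 worlds, so 4/5.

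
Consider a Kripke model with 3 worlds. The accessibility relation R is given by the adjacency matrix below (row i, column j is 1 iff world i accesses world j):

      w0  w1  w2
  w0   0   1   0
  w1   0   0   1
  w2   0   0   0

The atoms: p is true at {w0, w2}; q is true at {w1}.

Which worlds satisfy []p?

{w1, w2}

w0: successors {w1}; p there: w1:F. ✗
w1: successors {w2}; p there: w2:T. ✓
w2: no successors, so []p holds vacuously. ✓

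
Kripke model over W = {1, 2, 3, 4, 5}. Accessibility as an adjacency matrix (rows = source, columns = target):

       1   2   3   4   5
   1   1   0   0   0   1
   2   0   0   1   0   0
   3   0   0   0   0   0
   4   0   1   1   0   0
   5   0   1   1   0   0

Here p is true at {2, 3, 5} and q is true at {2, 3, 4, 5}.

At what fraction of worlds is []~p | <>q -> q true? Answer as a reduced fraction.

1: []~p | <>q is T, q is F. ✗
2: []~p | <>q is T, q is T. ✓
3: []~p | <>q is T, q is T. ✓
4: []~p | <>q is T, q is T. ✓
5: []~p | <>q is T, q is T. ✓
That's 4 of 5 worlds, so 4/5.

4/5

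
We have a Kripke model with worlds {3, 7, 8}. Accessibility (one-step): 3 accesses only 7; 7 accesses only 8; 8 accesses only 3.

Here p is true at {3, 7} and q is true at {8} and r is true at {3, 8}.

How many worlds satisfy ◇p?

3: successors {7}; p there: 7:T. ✓
7: successors {8}; p there: 8:F. ✗
8: successors {3}; p there: 3:T. ✓
Satisfying worlds: {3, 8}.

2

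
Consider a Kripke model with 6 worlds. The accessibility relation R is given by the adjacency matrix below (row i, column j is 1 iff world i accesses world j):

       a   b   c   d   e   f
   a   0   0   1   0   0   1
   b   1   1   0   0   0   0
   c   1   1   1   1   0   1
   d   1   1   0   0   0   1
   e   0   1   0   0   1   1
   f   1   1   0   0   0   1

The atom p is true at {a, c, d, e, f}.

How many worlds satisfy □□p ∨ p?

5

a: □□p is F, p is T. ✓
b: □□p is F, p is F. ✗
c: □□p is F, p is T. ✓
d: □□p is F, p is T. ✓
e: □□p is F, p is T. ✓
f: □□p is F, p is T. ✓
Satisfying worlds: {a, c, d, e, f}.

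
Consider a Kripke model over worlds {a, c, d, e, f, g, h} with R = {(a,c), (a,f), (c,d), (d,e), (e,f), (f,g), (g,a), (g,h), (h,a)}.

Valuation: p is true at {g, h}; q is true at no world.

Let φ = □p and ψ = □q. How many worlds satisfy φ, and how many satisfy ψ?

1 and 0

For □p:
a: successors {c, f}; p there: c:F, f:F. ✗
c: successors {d}; p there: d:F. ✗
d: successors {e}; p there: e:F. ✗
e: successors {f}; p there: f:F. ✗
f: successors {g}; p there: g:T. ✓
g: successors {a, h}; p there: a:F, h:T. ✗
h: successors {a}; p there: a:F. ✗
— 1 world.
For □q:
a: successors {c, f}; q there: c:F, f:F. ✗
c: successors {d}; q there: d:F. ✗
d: successors {e}; q there: e:F. ✗
e: successors {f}; q there: f:F. ✗
f: successors {g}; q there: g:F. ✗
g: successors {a, h}; q there: a:F, h:F. ✗
h: successors {a}; q there: a:F. ✗
— 0 worlds.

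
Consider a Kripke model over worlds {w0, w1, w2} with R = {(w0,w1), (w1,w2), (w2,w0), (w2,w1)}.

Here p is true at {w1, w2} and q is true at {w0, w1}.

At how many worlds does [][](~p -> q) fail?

0

w0: successors {w1}; [](~p -> q) there: w1:T. ✓
w1: successors {w2}; [](~p -> q) there: w2:T. ✓
w2: successors {w0, w1}; [](~p -> q) there: w0:T, w1:T. ✓
Satisfying worlds: {w0, w1, w2}.
So [][](~p -> q) fails at the other 0 worlds.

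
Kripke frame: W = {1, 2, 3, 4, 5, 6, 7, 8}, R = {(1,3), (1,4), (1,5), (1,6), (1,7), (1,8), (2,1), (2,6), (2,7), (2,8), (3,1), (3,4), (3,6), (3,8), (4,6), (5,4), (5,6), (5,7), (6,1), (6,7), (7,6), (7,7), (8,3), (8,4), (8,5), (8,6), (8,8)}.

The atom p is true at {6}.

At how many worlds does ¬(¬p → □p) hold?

6

1: ¬p → □p is F. ✓
2: ¬p → □p is F. ✓
3: ¬p → □p is F. ✓
4: ¬p → □p is T. ✗
5: ¬p → □p is F. ✓
6: ¬p → □p is T. ✗
7: ¬p → □p is F. ✓
8: ¬p → □p is F. ✓
Satisfying worlds: {1, 2, 3, 5, 7, 8}.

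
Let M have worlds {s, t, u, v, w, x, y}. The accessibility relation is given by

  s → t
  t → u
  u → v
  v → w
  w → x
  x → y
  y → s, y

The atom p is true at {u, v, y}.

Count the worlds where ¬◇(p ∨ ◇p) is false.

s: ◇(p ∨ ◇p) is T. ✗
t: ◇(p ∨ ◇p) is T. ✗
u: ◇(p ∨ ◇p) is T. ✗
v: ◇(p ∨ ◇p) is F. ✓
w: ◇(p ∨ ◇p) is T. ✗
x: ◇(p ∨ ◇p) is T. ✗
y: ◇(p ∨ ◇p) is T. ✗
Satisfying worlds: {v}.
So ¬◇(p ∨ ◇p) fails at the other 6 worlds.

6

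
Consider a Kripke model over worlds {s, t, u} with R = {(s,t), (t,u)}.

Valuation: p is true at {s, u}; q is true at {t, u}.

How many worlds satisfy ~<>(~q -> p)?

1

s: <>(~q -> p) is T. ✗
t: <>(~q -> p) is T. ✗
u: <>(~q -> p) is F. ✓
Satisfying worlds: {u}.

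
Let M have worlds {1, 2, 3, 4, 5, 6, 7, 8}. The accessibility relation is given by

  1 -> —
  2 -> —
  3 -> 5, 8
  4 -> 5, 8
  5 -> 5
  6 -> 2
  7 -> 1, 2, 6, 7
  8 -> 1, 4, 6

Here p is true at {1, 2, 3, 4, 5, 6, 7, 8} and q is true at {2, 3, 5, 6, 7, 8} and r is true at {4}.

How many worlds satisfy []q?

6

1: no successors, so []q holds vacuously. ✓
2: no successors, so []q holds vacuously. ✓
3: successors {5, 8}; q there: 5:T, 8:T. ✓
4: successors {5, 8}; q there: 5:T, 8:T. ✓
5: successors {5}; q there: 5:T. ✓
6: successors {2}; q there: 2:T. ✓
7: successors {1, 2, 6, 7}; q there: 1:F, 2:T, 6:T, 7:T. ✗
8: successors {1, 4, 6}; q there: 1:F, 4:F, 6:T. ✗
Satisfying worlds: {1, 2, 3, 4, 5, 6}.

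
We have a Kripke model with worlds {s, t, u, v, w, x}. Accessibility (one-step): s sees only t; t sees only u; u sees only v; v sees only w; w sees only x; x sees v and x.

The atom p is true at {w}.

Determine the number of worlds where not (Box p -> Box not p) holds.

s: Box p -> Box not p is T. ✗
t: Box p -> Box not p is T. ✗
u: Box p -> Box not p is T. ✗
v: Box p -> Box not p is F. ✓
w: Box p -> Box not p is T. ✗
x: Box p -> Box not p is T. ✗
Satisfying worlds: {v}.

1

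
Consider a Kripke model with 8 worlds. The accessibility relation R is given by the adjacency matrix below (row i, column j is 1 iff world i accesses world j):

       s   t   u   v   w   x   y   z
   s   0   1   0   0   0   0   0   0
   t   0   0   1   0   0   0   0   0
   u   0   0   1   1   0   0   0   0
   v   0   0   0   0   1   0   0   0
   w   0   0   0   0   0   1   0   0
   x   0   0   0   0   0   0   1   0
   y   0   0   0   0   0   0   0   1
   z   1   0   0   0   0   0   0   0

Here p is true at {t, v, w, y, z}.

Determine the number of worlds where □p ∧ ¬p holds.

2

s: □p is T, ¬p is T. ✓
t: □p is F, ¬p is F. ✗
u: □p is F, ¬p is T. ✗
v: □p is T, ¬p is F. ✗
w: □p is F, ¬p is F. ✗
x: □p is T, ¬p is T. ✓
y: □p is T, ¬p is F. ✗
z: □p is F, ¬p is F. ✗
Satisfying worlds: {s, x}.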